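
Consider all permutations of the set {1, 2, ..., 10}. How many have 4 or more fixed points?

68914

Sum C(10,i)·!(10-i) for i = 4..10:
  i=4: C(10,4)·!6 = 210·265 = 55650
  i=5: C(10,5)·!5 = 252·44 = 11088
  i=6: C(10,6)·!4 = 210·9 = 1890
  i=7: C(10,7)·!3 = 120·2 = 240
  i=8: C(10,8)·!2 = 45·1 = 45
  i=9: C(10,9)·!1 = 10·0 = 0
  i=10: C(10,10)·!0 = 1·1 = 1
Total = 68914.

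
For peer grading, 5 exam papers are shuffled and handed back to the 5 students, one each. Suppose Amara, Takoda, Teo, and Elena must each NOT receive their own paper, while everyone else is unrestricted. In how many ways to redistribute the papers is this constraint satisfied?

Let A_j be the event that the j-th constrained one is fixed. By inclusion-exclusion over the 4 events:
Σ_{j=0}^{4} (-1)^j C(4,j)(5-j)!
= C(4,0)·5! - C(4,1)·4! + C(4,2)·3! - C(4,3)·2! + C(4,4)·1!
= 120 - 96 + 36 - 8 + 1
= 53

53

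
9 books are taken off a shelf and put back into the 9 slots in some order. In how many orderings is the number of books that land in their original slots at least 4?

6883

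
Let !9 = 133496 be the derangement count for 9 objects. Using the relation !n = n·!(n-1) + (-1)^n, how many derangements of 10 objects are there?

1334961

!10 = 10·133496 + 1 = 1334961.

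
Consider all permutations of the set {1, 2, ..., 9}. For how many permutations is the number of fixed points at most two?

333737

# with exactly i fixed is C(9,i)·!(9-i); sum over i=0..2:
  i=0: C(9,0)·!9 = 1·133496 = 133496
  i=1: C(9,1)·!8 = 9·14833 = 133497
  i=2: C(9,2)·!7 = 36·1854 = 66744
Total = 333737.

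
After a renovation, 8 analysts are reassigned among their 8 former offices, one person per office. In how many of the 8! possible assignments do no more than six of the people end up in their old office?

Sum C(8,i)·!(8-i) for i = 0..6:
  i=0: C(8,0)·!8 = 1·14833 = 14833
  i=1: C(8,1)·!7 = 8·1854 = 14832
  i=2: C(8,2)·!6 = 28·265 = 7420
  i=3: C(8,3)·!5 = 56·44 = 2464
  i=4: C(8,4)·!4 = 70·9 = 630
  i=5: C(8,5)·!3 = 56·2 = 112
  i=6: C(8,6)·!2 = 28·1 = 28
Total = 40319.

40319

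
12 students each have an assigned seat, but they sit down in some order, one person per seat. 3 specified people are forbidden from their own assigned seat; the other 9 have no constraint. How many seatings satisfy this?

369774720

Inclusion-exclusion on the 3 forbidden self-matches:
Σ_{j=0}^{3} (-1)^j C(3,j)(12-j)!
= C(3,0)·12! - C(3,1)·11! + C(3,2)·10! - C(3,3)·9!
= 479001600 - 119750400 + 10886400 - 362880
= 369774720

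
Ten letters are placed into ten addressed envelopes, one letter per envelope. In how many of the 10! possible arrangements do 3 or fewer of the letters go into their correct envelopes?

Sum C(10,i)·!(10-i) for i = 0..3:
  i=0: C(10,0)·!10 = 1·1334961 = 1334961
  i=1: C(10,1)·!9 = 10·133496 = 1334960
  i=2: C(10,2)·!8 = 45·14833 = 667485
  i=3: C(10,3)·!7 = 120·1854 = 222480
Total = 3559886.

3559886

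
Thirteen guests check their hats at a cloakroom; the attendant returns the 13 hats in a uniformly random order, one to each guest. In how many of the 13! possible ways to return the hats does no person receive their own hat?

!13 is the nearest integer to 13!/e.
13! = 6227020800, and 6227020800/e ≈ 2290792932.07, so !13 = 2290792932.

2290792932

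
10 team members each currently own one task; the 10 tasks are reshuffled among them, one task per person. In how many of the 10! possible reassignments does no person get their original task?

1334961

By inclusion-exclusion, !10 = Σ (-1)^k · 10!/k! for k=0..10
= 10! - 10!/1! + 10!/2! - 10!/3! + 10!/4! - 10!/5! + 10!/6! - 10!/7! + 10!/8! - 10!/9! + 10!/10!
= 3628800 - 3628800 + 1814400 - 604800 + 151200 - 30240 + 5040 - 720 + 90 - 10 + 1
= 1334961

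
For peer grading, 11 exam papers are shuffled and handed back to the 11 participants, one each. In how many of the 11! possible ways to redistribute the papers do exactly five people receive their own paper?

122430

Pick the 5 fixed positions: C(11,5) = 462 ways.
The remaining 6 must be deranged: !6 = 265.
Total: 462 × 265 = 122430.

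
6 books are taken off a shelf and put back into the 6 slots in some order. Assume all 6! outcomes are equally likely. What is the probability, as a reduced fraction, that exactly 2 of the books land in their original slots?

3/16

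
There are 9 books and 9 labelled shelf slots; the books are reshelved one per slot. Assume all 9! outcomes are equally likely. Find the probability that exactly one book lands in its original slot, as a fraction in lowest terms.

Favorable outcomes: C(9,1)·!8 = 9·14833 = 133497.
Total outcomes: 9! = 362880.
Probability = 133497/362880 = 2119/5760.

2119/5760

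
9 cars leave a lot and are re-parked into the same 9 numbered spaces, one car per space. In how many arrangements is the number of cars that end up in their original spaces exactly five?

1134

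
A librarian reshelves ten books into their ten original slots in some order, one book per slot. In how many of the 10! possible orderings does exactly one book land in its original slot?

1334960

Pick the single fixed position: C(10,1) = 10 ways.
The other 9 form a derangement: !9 = 133496.
Total: 10 × 133496 = 1334960.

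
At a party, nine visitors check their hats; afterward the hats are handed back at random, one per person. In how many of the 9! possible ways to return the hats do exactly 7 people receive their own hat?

Pick the 7 fixed positions: C(9,7) = 36 ways.
The other 2 form a derangement: !2 = 1.
Total: 36 × 1 = 36.

36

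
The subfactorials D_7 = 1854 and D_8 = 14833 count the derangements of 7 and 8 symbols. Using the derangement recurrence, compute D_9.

133496

D_9 = (9-1)·(D_8 + D_7) = 8·(14833 + 1854) = 8·16687 = 133496.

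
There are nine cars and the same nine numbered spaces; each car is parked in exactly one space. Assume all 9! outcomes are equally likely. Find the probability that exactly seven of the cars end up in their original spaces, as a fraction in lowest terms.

1/10080

Favorable outcomes: C(9,7)·!2 = 36·1 = 36.
Total outcomes: 9! = 362880.
Probability = 36/362880 = 1/10080.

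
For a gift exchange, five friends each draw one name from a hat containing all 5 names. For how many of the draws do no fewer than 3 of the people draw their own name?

11

# with exactly i fixed is C(5,i)·!(5-i); sum over i=3..5:
  i=3: C(5,3)·!2 = 10·1 = 10
  i=4: C(5,4)·!1 = 5·0 = 0
  i=5: C(5,5)·!0 = 1·1 = 1
Total = 11.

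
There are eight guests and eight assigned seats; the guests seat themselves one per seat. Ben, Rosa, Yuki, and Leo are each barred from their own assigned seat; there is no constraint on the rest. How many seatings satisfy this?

Inclusion-exclusion on the 4 forbidden self-matches:
Σ_{j=0}^{4} (-1)^j C(4,j)(8-j)!
= C(4,0)·8! - C(4,1)·7! + C(4,2)·6! - C(4,3)·5! + C(4,4)·4!
= 40320 - 20160 + 4320 - 480 + 24
= 24024

24024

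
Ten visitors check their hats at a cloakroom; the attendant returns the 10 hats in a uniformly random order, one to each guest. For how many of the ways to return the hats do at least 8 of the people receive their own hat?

46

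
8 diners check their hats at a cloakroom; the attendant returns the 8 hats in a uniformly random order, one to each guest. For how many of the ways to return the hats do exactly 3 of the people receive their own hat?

Choose which 3 of the 8 are fixed: C(8,3) = 56.
The other 5 form a derangement: !5 = 44.
Total: 56 × 44 = 2464.

2464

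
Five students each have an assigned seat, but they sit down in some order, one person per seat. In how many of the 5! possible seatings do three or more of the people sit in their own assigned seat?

11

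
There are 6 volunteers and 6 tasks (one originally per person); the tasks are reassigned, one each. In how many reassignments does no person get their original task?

265

Recurrence: !6 = 5·(!5 + !4).
!6 = 5·(44 + 9) = 5·53 = 265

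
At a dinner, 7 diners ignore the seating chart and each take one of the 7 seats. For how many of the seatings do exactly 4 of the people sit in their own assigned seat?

70

Pick the 4 fixed positions: C(7,4) = 35 ways.
The remaining 3 must be deranged: !3 = 2.
Total: 35 × 2 = 70.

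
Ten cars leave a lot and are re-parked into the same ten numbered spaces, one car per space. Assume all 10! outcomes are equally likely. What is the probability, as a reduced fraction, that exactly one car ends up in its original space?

16687/45360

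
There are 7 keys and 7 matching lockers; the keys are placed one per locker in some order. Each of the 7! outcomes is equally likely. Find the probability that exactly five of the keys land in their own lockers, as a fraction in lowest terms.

1/240

Favorable outcomes: C(7,5)·!2 = 21·1 = 21.
Total outcomes: 7! = 5040.
Probability = 21/5040 = 1/240.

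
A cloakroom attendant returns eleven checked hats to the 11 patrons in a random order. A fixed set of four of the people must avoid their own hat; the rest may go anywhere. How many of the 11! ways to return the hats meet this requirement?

27422640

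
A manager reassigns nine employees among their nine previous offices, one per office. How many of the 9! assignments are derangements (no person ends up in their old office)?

133496

!9 = 9! · Σ_{k=0}^{9} (-1)^k/k!
= 9! - 9!/1! + 9!/2! - 9!/3! + 9!/4! - 9!/5! + 9!/6! - 9!/7! + 9!/8! - 9!/9!
= 362880 - 362880 + 181440 - 60480 + 15120 - 3024 + 504 - 72 + 9 - 1
= 133496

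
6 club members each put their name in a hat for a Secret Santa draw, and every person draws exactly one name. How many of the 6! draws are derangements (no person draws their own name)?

265

By inclusion-exclusion, !6 = Σ (-1)^k · 6!/k! for k=0..6
= 6! - 6!/1! + 6!/2! - 6!/3! + 6!/4! - 6!/5! + 6!/6!
= 720 - 720 + 360 - 120 + 30 - 6 + 1
= 265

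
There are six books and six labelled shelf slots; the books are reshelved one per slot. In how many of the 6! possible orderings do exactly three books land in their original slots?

40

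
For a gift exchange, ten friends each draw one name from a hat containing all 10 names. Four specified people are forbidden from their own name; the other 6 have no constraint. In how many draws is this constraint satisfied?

2399760

Let A_j be the event that the j-th constrained one is fixed. By inclusion-exclusion over the 4 events:
Σ_{j=0}^{4} (-1)^j C(4,j)(10-j)!
= C(4,0)·10! - C(4,1)·9! + C(4,2)·8! - C(4,3)·7! + C(4,4)·6!
= 3628800 - 1451520 + 241920 - 20160 + 720
= 2399760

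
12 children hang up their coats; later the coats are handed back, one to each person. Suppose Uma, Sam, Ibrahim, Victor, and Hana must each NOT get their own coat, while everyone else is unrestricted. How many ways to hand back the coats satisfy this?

312273360

Inclusion-exclusion on the 5 forbidden self-matches:
Σ_{j=0}^{5} (-1)^j C(5,j)(12-j)!
= C(5,0)·12! - C(5,1)·11! + C(5,2)·10! - C(5,3)·9! + C(5,4)·8! - C(5,5)·7!
= 479001600 - 199584000 + 36288000 - 3628800 + 201600 - 5040
= 312273360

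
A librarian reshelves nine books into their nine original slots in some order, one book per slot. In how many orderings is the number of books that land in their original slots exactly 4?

Pick the 4 fixed positions: C(9,4) = 126 ways.
The other 5 form a derangement: !5 = 44.
Total: 126 × 44 = 5544.

5544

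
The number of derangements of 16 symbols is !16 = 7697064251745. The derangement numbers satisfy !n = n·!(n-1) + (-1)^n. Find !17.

130850092279664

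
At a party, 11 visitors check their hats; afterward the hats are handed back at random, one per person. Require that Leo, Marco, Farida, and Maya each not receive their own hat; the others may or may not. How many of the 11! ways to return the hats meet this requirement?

Inclusion-exclusion on the 4 forbidden self-matches:
Σ_{j=0}^{4} (-1)^j C(4,j)(11-j)!
= C(4,0)·11! - C(4,1)·10! + C(4,2)·9! - C(4,3)·8! + C(4,4)·7!
= 39916800 - 14515200 + 2177280 - 161280 + 5040
= 27422640

27422640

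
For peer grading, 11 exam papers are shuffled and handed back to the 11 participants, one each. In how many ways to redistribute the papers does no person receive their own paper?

!11 is the nearest integer to 11!/e.
11! = 39916800, and 39916800/e ≈ 14684570.08, so !11 = 14684570.

14684570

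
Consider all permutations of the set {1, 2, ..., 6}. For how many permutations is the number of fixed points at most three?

704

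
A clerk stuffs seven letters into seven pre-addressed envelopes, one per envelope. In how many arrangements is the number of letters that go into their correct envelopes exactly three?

Pick the 3 fixed positions: C(7,3) = 35 ways.
The remaining 4 must be deranged: !4 = 9.
Total: 35 × 9 = 315.

315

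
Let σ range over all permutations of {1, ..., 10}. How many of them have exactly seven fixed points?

240

Choose which 7 of the 10 are fixed: C(10,7) = 120.
The other 3 form a derangement: !3 = 2.
Total: 120 × 2 = 240.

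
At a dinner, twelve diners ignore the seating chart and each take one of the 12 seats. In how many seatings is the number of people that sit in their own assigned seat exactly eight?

Pick the 8 fixed positions: C(12,8) = 495 ways.
The remaining 4 must be deranged: !4 = 9.
Total: 495 × 9 = 4455.

4455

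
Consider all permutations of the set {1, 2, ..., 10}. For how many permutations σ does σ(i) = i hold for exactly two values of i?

667485

Choose which 2 of the 10 are fixed: C(10,2) = 45.
The other 8 form a derangement: !8 = 14833.
Total: 45 × 14833 = 667485.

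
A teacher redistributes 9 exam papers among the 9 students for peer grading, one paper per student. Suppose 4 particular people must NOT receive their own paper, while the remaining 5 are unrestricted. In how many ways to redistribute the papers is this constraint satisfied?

229080

Let A_j be the event that the j-th constrained one is fixed. By inclusion-exclusion over the 4 events:
Σ_{j=0}^{4} (-1)^j C(4,j)(9-j)!
= C(4,0)·9! - C(4,1)·8! + C(4,2)·7! - C(4,3)·6! + C(4,4)·5!
= 362880 - 161280 + 30240 - 2880 + 120
= 229080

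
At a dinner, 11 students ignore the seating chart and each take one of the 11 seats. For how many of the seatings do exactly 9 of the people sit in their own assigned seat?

55

Pick the 9 fixed positions: C(11,9) = 55 ways.
The other 2 form a derangement: !2 = 1.
Total: 55 × 1 = 55.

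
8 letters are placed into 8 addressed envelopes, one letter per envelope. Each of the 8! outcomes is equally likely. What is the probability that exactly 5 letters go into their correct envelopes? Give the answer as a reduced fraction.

1/360

Favorable outcomes: C(8,5)·!3 = 56·2 = 112.
Total outcomes: 8! = 40320.
Probability = 112/40320 = 1/360.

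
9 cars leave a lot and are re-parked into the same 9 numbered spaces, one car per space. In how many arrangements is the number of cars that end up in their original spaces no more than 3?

355997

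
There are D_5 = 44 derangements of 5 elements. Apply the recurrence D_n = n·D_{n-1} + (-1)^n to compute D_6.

265

D_6 = 6·44 + 1 = 265.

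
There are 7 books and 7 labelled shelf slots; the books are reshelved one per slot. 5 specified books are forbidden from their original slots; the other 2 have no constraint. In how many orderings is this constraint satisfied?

2428

Inclusion-exclusion on the 5 forbidden self-matches:
Σ_{j=0}^{5} (-1)^j C(5,j)(7-j)!
= C(5,0)·7! - C(5,1)·6! + C(5,2)·5! - C(5,3)·4! + C(5,4)·3! - C(5,5)·2!
= 5040 - 3600 + 1200 - 240 + 30 - 2
= 2428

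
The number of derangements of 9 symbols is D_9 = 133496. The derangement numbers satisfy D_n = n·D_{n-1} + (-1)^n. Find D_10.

D_10 = 10·133496 + 1 = 1334961.

1334961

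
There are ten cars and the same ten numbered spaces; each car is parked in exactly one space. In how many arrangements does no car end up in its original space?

1334961

!10 = 10! · Σ_{k=0}^{10} (-1)^k/k!
= 10! - 10!/1! + 10!/2! - 10!/3! + 10!/4! - 10!/5! + 10!/6! - 10!/7! + 10!/8! - 10!/9! + 10!/10!
= 3628800 - 3628800 + 1814400 - 604800 + 151200 - 30240 + 5040 - 720 + 90 - 10 + 1
= 1334961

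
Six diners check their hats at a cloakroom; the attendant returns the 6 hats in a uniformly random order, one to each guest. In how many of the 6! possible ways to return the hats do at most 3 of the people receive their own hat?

704

Sum C(6,i)·!(6-i) for i = 0..3:
  i=0: C(6,0)·!6 = 1·265 = 265
  i=1: C(6,1)·!5 = 6·44 = 264
  i=2: C(6,2)·!4 = 15·9 = 135
  i=3: C(6,3)·!3 = 20·2 = 40
Total = 704.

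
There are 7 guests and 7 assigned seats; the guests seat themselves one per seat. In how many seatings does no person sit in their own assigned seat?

1854

!7 = 7! · Σ_{k=0}^{7} (-1)^k/k!
= 7! - 7!/1! + 7!/2! - 7!/3! + 7!/4! - 7!/5! + 7!/6! - 7!/7!
= 5040 - 5040 + 2520 - 840 + 210 - 42 + 7 - 1
= 1854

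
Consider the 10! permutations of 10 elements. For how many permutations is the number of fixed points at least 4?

Sum C(10,i)·!(10-i) for i = 4..10:
  i=4: C(10,4)·!6 = 210·265 = 55650
  i=5: C(10,5)·!5 = 252·44 = 11088
  i=6: C(10,6)·!4 = 210·9 = 1890
  i=7: C(10,7)·!3 = 120·2 = 240
  i=8: C(10,8)·!2 = 45·1 = 45
  i=9: C(10,9)·!1 = 10·0 = 0
  i=10: C(10,10)·!0 = 1·1 = 1
Total = 68914.

68914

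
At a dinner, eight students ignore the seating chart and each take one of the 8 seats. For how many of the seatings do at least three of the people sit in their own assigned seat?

3235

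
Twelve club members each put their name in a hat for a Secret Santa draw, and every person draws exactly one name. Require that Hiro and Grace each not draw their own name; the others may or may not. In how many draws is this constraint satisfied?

402796800

Inclusion-exclusion on the 2 forbidden self-matches:
Σ_{j=0}^{2} (-1)^j C(2,j)(12-j)!
= C(2,0)·12! - C(2,1)·11! + C(2,2)·10!
= 479001600 - 79833600 + 3628800
= 402796800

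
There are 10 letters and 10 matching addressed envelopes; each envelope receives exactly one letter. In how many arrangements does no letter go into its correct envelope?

1334961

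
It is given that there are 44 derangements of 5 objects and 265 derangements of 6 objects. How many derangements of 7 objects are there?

D_7 = (7-1)·(D_6 + D_5) = 6·(265 + 44) = 6·309 = 1854.

1854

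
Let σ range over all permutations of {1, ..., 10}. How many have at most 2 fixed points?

Sum C(10,i)·!(10-i) for i = 0..2:
  i=0: C(10,0)·!10 = 1·1334961 = 1334961
  i=1: C(10,1)·!9 = 10·133496 = 1334960
  i=2: C(10,2)·!8 = 45·14833 = 667485
Total = 3337406.

3337406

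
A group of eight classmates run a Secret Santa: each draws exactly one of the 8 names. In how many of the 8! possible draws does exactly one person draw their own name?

Choose which one of the 8 is fixed: C(8,1) = 8.
The other 7 form a derangement: !7 = 1854.
Total: 8 × 1854 = 14832.

14832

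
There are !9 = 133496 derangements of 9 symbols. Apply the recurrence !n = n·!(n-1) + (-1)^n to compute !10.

1334961

!10 = 10·133496 + 1 = 1334961.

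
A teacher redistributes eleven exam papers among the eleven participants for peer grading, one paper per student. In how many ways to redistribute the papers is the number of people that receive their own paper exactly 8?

Pick the 8 fixed positions: C(11,8) = 165 ways.
The remaining 3 must be deranged: !3 = 2.
Total: 165 × 2 = 330.

330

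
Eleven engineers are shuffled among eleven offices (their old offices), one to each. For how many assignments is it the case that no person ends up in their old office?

14684570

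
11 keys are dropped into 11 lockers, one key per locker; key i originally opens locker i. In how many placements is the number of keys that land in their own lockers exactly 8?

330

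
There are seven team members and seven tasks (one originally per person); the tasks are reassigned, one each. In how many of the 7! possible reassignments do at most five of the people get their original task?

5039

# with exactly i fixed is C(7,i)·!(7-i); sum over i=0..5:
  i=0: C(7,0)·!7 = 1·1854 = 1854
  i=1: C(7,1)·!6 = 7·265 = 1855
  i=2: C(7,2)·!5 = 21·44 = 924
  i=3: C(7,3)·!4 = 35·9 = 315
  i=4: C(7,4)·!3 = 35·2 = 70
  i=5: C(7,5)·!2 = 21·1 = 21
Total = 5039.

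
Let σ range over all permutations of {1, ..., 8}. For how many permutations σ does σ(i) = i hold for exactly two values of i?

Pick the 2 fixed positions: C(8,2) = 28 ways.
The other 6 form a derangement: !6 = 265.
Total: 28 × 265 = 7420.

7420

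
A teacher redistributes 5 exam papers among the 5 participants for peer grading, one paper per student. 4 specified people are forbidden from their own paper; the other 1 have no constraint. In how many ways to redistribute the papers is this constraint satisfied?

53

Inclusion-exclusion on the 4 forbidden self-matches:
Σ_{j=0}^{4} (-1)^j C(4,j)(5-j)!
= C(4,0)·5! - C(4,1)·4! + C(4,2)·3! - C(4,3)·2! + C(4,4)·1!
= 120 - 96 + 36 - 8 + 1
= 53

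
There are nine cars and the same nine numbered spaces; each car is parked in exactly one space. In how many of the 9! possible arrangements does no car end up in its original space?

133496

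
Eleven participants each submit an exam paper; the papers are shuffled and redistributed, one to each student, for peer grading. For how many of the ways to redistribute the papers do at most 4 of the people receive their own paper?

39770686

Sum C(11,i)·!(11-i) for i = 0..4:
  i=0: C(11,0)·!11 = 1·14684570 = 14684570
  i=1: C(11,1)·!10 = 11·1334961 = 14684571
  i=2: C(11,2)·!9 = 55·133496 = 7342280
  i=3: C(11,3)·!8 = 165·14833 = 2447445
  i=4: C(11,4)·!7 = 330·1854 = 611820
Total = 39770686.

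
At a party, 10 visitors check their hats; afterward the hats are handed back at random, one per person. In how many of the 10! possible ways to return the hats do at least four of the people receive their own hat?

68914

# with exactly i fixed is C(10,i)·!(10-i); sum over i=4..10:
  i=4: C(10,4)·!6 = 210·265 = 55650
  i=5: C(10,5)·!5 = 252·44 = 11088
  i=6: C(10,6)·!4 = 210·9 = 1890
  i=7: C(10,7)·!3 = 120·2 = 240
  i=8: C(10,8)·!2 = 45·1 = 45
  i=9: C(10,9)·!1 = 10·0 = 0
  i=10: C(10,10)·!0 = 1·1 = 1
Total = 68914.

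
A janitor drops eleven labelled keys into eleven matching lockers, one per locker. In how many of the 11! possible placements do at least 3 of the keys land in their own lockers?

3205379

Sum C(11,i)·!(11-i) for i = 3..11:
  i=3: C(11,3)·!8 = 165·14833 = 2447445
  i=4: C(11,4)·!7 = 330·1854 = 611820
  i=5: C(11,5)·!6 = 462·265 = 122430
  i=6: C(11,6)·!5 = 462·44 = 20328
  i=7: C(11,7)·!4 = 330·9 = 2970
  i=8: C(11,8)·!3 = 165·2 = 330
  i=9: C(11,9)·!2 = 55·1 = 55
  i=10: C(11,10)·!1 = 11·0 = 0
  i=11: C(11,11)·!0 = 1·1 = 1
Total = 3205379.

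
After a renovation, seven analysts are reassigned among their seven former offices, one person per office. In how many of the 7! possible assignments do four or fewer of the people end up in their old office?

# with exactly i fixed is C(7,i)·!(7-i); sum over i=0..4:
  i=0: C(7,0)·!7 = 1·1854 = 1854
  i=1: C(7,1)·!6 = 7·265 = 1855
  i=2: C(7,2)·!5 = 21·44 = 924
  i=3: C(7,3)·!4 = 35·9 = 315
  i=4: C(7,4)·!3 = 35·2 = 70
Total = 5018.

5018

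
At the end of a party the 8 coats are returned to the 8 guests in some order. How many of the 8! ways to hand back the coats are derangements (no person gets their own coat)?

Use !n = n·!(n-1) + (-1)^n.
!8 = 8·1854 + 1 = 14833

14833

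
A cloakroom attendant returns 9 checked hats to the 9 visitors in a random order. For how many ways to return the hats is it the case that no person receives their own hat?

133496

Use !n = (n-1)(!(n-1) + !(n-2)).
!9 = 8·(14833 + 1854) = 8·16687 = 133496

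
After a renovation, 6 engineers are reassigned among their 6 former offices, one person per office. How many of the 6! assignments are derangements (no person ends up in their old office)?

265

!6 is the nearest integer to 6!/e.
6! = 720, and 720/e ≈ 264.87, so !6 = 265.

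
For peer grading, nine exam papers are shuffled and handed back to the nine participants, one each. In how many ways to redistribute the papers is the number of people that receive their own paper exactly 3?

22260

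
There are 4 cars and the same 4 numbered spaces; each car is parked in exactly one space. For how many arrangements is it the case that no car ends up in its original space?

9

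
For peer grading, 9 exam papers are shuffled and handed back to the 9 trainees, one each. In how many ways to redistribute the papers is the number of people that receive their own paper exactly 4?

Choose which 4 of the 9 are fixed: C(9,4) = 126.
The remaining 5 must be deranged: !5 = 44.
Total: 126 × 44 = 5544.

5544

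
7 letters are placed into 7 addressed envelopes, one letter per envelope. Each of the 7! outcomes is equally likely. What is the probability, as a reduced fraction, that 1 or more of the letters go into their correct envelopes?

Favorable outcomes: Σ_{i≥1} C(7,i)·!(7-i) = 7·265 + 21·44 + 35·9 + 35·2 + 21·1 + 7·0 + 1·1 = 3186.
Total outcomes: 7! = 5040.
Probability = 3186/5040 = 177/280.

177/280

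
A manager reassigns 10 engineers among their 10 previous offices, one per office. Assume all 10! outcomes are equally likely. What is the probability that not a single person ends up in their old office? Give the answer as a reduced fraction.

Favorable outcomes: !10 = 1334961.
Total outcomes: 10! = 3628800.
Probability = 1334961/3628800 = 16481/44800.

16481/44800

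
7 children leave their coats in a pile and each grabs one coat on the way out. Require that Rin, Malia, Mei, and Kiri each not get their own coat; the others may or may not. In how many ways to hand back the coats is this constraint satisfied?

2790

Inclusion-exclusion on the 4 forbidden self-matches:
Σ_{j=0}^{4} (-1)^j C(4,j)(7-j)!
= C(4,0)·7! - C(4,1)·6! + C(4,2)·5! - C(4,3)·4! + C(4,4)·3!
= 5040 - 2880 + 720 - 96 + 6
= 2790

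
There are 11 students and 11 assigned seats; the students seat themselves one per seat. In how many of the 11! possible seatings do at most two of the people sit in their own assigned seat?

36711421

# with exactly i fixed is C(11,i)·!(11-i); sum over i=0..2:
  i=0: C(11,0)·!11 = 1·14684570 = 14684570
  i=1: C(11,1)·!10 = 11·1334961 = 14684571
  i=2: C(11,2)·!9 = 55·133496 = 7342280
Total = 36711421.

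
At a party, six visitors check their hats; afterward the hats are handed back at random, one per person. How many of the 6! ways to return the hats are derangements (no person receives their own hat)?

!6 is the nearest integer to 6!/e.
6! = 720, and 720/e ≈ 264.87, so !6 = 265.

265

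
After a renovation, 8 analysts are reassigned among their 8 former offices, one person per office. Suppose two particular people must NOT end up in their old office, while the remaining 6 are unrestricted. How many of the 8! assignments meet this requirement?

30960

Let A_j be the event that the j-th constrained one is fixed. By inclusion-exclusion over the 2 events:
Σ_{j=0}^{2} (-1)^j C(2,j)(8-j)!
= C(2,0)·8! - C(2,1)·7! + C(2,2)·6!
= 40320 - 10080 + 720
= 30960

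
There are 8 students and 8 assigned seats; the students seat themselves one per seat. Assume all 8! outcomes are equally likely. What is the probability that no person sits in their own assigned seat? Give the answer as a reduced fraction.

2119/5760

Favorable outcomes: !8 = 14833.
Total outcomes: 8! = 40320.
Probability = 14833/40320 = 2119/5760.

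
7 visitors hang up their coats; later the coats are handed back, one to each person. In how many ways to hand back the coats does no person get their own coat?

Recurrence: !7 = 6·(!6 + !5).
!7 = 6·(265 + 44) = 6·309 = 1854

1854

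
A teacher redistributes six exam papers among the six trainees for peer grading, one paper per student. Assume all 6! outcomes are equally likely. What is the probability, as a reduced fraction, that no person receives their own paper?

Favorable outcomes: !6 = 265.
Total outcomes: 6! = 720.
Probability = 265/720 = 53/144.

53/144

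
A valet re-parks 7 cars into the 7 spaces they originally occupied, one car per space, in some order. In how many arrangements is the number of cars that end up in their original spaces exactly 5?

21

Choose which 5 of the 7 are fixed: C(7,5) = 21.
The remaining 2 must be deranged: !2 = 1.
Total: 21 × 1 = 21.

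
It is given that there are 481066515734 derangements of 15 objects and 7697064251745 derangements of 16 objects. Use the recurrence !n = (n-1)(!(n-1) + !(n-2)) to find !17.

130850092279664

!17 = (17-1)·(!16 + !15) = 16·(7697064251745 + 481066515734) = 16·8178130767479 = 130850092279664.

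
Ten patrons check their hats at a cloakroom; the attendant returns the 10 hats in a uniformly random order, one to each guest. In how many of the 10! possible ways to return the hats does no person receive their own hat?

By inclusion-exclusion, !10 = Σ (-1)^k · 10!/k! for k=0..10
= 10! - 10!/1! + 10!/2! - 10!/3! + 10!/4! - 10!/5! + 10!/6! - 10!/7! + 10!/8! - 10!/9! + 10!/10!
= 3628800 - 3628800 + 1814400 - 604800 + 151200 - 30240 + 5040 - 720 + 90 - 10 + 1
= 1334961

1334961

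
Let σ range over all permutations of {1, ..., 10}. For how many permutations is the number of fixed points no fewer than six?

Sum C(10,i)·!(10-i) for i = 6..10:
  i=6: C(10,6)·!4 = 210·9 = 1890
  i=7: C(10,7)·!3 = 120·2 = 240
  i=8: C(10,8)·!2 = 45·1 = 45
  i=9: C(10,9)·!1 = 10·0 = 0
  i=10: C(10,10)·!0 = 1·1 = 1
Total = 2176.

2176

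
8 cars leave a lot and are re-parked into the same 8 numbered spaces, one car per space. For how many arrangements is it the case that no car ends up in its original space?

14833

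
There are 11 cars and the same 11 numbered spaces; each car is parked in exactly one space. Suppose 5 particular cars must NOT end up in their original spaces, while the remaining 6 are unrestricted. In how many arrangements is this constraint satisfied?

25022880

Let A_j be the event that the j-th constrained one is fixed. By inclusion-exclusion over the 5 events:
Σ_{j=0}^{5} (-1)^j C(5,j)(11-j)!
= C(5,0)·11! - C(5,1)·10! + C(5,2)·9! - C(5,3)·8! + C(5,4)·7! - C(5,5)·6!
= 39916800 - 18144000 + 3628800 - 403200 + 25200 - 720
= 25022880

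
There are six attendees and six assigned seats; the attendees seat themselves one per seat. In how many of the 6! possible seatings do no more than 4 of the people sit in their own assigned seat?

Sum C(6,i)·!(6-i) for i = 0..4:
  i=0: C(6,0)·!6 = 1·265 = 265
  i=1: C(6,1)·!5 = 6·44 = 264
  i=2: C(6,2)·!4 = 15·9 = 135
  i=3: C(6,3)·!3 = 20·2 = 40
  i=4: C(6,4)·!2 = 15·1 = 15
Total = 719.

719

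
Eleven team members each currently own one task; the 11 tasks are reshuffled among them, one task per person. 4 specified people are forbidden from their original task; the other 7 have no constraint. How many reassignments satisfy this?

27422640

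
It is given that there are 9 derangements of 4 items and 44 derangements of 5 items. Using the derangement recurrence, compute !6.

265

!6 = (6-1)·(!5 + !4) = 5·(44 + 9) = 5·53 = 265.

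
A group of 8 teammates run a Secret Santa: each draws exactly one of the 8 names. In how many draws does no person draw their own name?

14833

Use !n = n·!(n-1) + (-1)^n.
!8 = 8·1854 + 1 = 14833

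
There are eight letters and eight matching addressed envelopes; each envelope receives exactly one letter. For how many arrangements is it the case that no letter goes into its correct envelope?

14833

Recurrence: !8 = 7·(!7 + !6).
!8 = 7·(1854 + 265) = 7·2119 = 14833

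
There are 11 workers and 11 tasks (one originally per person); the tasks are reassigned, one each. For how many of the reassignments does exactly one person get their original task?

Pick the single fixed position: C(11,1) = 11 ways.
The remaining 10 must be deranged: !10 = 1334961.
Total: 11 × 1334961 = 14684571.

14684571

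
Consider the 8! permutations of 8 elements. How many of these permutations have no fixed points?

14833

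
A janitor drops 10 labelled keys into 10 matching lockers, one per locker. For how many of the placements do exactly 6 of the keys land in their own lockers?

Choose which 6 of the 10 are fixed: C(10,6) = 210.
The remaining 4 must be deranged: !4 = 9.
Total: 210 × 9 = 1890.

1890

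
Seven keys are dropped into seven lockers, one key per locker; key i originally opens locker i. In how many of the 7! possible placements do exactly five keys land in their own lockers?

21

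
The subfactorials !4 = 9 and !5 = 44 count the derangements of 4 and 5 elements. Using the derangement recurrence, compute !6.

265

!6 = (6-1)·(!5 + !4) = 5·(44 + 9) = 5·53 = 265.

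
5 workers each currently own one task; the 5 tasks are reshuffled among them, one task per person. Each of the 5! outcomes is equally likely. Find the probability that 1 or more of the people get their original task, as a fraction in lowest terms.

Favorable outcomes: Σ_{i≥1} C(5,i)·!(5-i) = 5·9 + 10·2 + 10·1 + 5·0 + 1·1 = 76.
Total outcomes: 5! = 120.
Probability = 76/120 = 19/30.

19/30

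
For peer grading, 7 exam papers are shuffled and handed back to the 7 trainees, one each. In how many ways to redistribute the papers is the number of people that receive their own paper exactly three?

Choose which 3 of the 7 are fixed: C(7,3) = 35.
The remaining 4 must be deranged: !4 = 9.
Total: 35 × 9 = 315.

315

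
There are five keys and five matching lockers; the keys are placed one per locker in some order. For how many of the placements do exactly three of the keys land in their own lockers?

Pick the 3 fixed positions: C(5,3) = 10 ways.
The remaining 2 must be deranged: !2 = 1.
Total: 10 × 1 = 10.

10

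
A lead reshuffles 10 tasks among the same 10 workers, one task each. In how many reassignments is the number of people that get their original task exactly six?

1890

Pick the 6 fixed positions: C(10,6) = 210 ways.
The remaining 4 must be deranged: !4 = 9.
Total: 210 × 9 = 1890.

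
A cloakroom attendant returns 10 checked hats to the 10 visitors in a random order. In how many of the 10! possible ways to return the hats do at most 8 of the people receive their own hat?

# with exactly i fixed is C(10,i)·!(10-i); sum over i=0..8:
  i=0: C(10,0)·!10 = 1·1334961 = 1334961
  i=1: C(10,1)·!9 = 10·133496 = 1334960
  i=2: C(10,2)·!8 = 45·14833 = 667485
  i=3: C(10,3)·!7 = 120·1854 = 222480
  i=4: C(10,4)·!6 = 210·265 = 55650
  i=5: C(10,5)·!5 = 252·44 = 11088
  i=6: C(10,6)·!4 = 210·9 = 1890
  i=7: C(10,7)·!3 = 120·2 = 240
  i=8: C(10,8)·!2 = 45·1 = 45
Total = 3628799.

3628799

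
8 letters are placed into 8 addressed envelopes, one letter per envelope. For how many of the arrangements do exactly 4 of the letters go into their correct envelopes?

630

Choose which 4 of the 8 are fixed: C(8,4) = 70.
The remaining 4 must be deranged: !4 = 9.
Total: 70 × 9 = 630.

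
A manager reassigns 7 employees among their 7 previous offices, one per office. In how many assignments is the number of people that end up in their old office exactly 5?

Choose which 5 of the 7 are fixed: C(7,5) = 21.
The other 2 form a derangement: !2 = 1.
Total: 21 × 1 = 21.

21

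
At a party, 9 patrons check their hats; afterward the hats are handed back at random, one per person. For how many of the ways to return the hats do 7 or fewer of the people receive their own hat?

362879

# with exactly i fixed is C(9,i)·!(9-i); sum over i=0..7:
  i=0: C(9,0)·!9 = 1·133496 = 133496
  i=1: C(9,1)·!8 = 9·14833 = 133497
  i=2: C(9,2)·!7 = 36·1854 = 66744
  i=3: C(9,3)·!6 = 84·265 = 22260
  i=4: C(9,4)·!5 = 126·44 = 5544
  i=5: C(9,5)·!4 = 126·9 = 1134
  i=6: C(9,6)·!3 = 84·2 = 168
  i=7: C(9,7)·!2 = 36·1 = 36
Total = 362879.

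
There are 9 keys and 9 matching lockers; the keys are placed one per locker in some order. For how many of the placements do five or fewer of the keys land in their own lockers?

362675

Sum C(9,i)·!(9-i) for i = 0..5:
  i=0: C(9,0)·!9 = 1·133496 = 133496
  i=1: C(9,1)·!8 = 9·14833 = 133497
  i=2: C(9,2)·!7 = 36·1854 = 66744
  i=3: C(9,3)·!6 = 84·265 = 22260
  i=4: C(9,4)·!5 = 126·44 = 5544
  i=5: C(9,5)·!4 = 126·9 = 1134
Total = 362675.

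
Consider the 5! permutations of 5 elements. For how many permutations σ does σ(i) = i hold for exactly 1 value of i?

Pick the single fixed position: C(5,1) = 5 ways.
The other 4 form a derangement: !4 = 9.
Total: 5 × 9 = 45.

45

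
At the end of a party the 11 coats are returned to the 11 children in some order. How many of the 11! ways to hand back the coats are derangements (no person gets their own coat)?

The subfactorial !11 = [11!/e] (nearest integer).
11! = 39916800, and 39916800/e ≈ 14684570.08, so !11 = 14684570.

14684570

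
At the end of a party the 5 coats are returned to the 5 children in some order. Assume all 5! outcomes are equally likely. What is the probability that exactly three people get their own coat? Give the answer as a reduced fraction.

1/12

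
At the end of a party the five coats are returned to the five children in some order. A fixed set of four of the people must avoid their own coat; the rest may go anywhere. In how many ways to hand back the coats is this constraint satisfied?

Let A_j be the event that the j-th constrained one is fixed. By inclusion-exclusion over the 4 events:
Σ_{j=0}^{4} (-1)^j C(4,j)(5-j)!
= C(4,0)·5! - C(4,1)·4! + C(4,2)·3! - C(4,3)·2! + C(4,4)·1!
= 120 - 96 + 36 - 8 + 1
= 53

53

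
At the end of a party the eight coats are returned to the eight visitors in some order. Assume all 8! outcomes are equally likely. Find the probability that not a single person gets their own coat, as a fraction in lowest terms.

2119/5760

Favorable outcomes: !8 = 14833.
Total outcomes: 8! = 40320.
Probability = 14833/40320 = 2119/5760.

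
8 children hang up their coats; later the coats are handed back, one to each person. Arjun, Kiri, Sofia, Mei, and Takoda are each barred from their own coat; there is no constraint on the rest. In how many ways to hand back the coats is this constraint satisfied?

21234

Inclusion-exclusion on the 5 forbidden self-matches:
Σ_{j=0}^{5} (-1)^j C(5,j)(8-j)!
= C(5,0)·8! - C(5,1)·7! + C(5,2)·6! - C(5,3)·5! + C(5,4)·4! - C(5,5)·3!
= 40320 - 25200 + 7200 - 1200 + 120 - 6
= 21234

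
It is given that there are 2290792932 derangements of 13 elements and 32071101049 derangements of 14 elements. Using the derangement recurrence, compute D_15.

D_15 = (15-1)·(D_14 + D_13) = 14·(32071101049 + 2290792932) = 14·34361893981 = 481066515734.

481066515734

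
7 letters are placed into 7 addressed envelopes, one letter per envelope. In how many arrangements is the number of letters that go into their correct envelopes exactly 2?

Pick the 2 fixed positions: C(7,2) = 21 ways.
The other 5 form a derangement: !5 = 44.
Total: 21 × 44 = 924.

924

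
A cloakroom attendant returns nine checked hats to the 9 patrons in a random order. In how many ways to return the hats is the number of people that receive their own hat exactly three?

22260

Pick the 3 fixed positions: C(9,3) = 84 ways.
The remaining 6 must be deranged: !6 = 265.
Total: 84 × 265 = 22260.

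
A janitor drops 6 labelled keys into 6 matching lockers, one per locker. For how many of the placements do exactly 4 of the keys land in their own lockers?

15

Pick the 4 fixed positions: C(6,4) = 15 ways.
The remaining 2 must be deranged: !2 = 1.
Total: 15 × 1 = 15.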